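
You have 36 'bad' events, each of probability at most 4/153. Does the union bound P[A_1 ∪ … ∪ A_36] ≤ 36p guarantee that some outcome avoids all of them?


Union bound: P[∪_{i=1}^{36} A_i] ≤ Σ_i P[A_i] ≤ 36·p = 36·(4/153) = 16/17.
Numerically: 16/17 ≈ 0.94118.
Is 16/17 < 1? YES.
Since P[∪ A_i] ≤ 16/17 < 1, the complement has P[∩ A_i^c] ≥ 1 − 16/17 = 1/17 > 0, so some outcome avoids every A_i.

36·p = 16/17 ≈ 0.94118; existence CERTIFIED by the union bound.


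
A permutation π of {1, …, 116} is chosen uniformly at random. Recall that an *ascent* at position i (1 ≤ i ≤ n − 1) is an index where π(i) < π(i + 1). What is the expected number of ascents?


Write X = Σ X_I over i = 1, …, 115, with X_I the indicator of one ascent.
There are 115 indicators.
For each fixed i, the pair (π(i), π(i+1)) is a uniformly random ordered pair of distinct values from {1, …, 116}; by symmetry P[π(i) < π(i+1)] = 1/2.
By linearity: E[X] = 115 · (1/2) = (116 − 1) · (1/2) = 115/2 ≈ 57.50000.

E[X] = 115/2 = 57.50000.


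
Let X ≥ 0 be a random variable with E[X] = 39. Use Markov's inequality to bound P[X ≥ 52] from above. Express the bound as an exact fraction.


μ = E[X] = 39, a = 52.
Markov: P[X ≥ 52] ≤ μ/a = (39)/52 = 3/4.
Numerically: ≈ 0.750.
(Since a = 52 > μ = 39.000, the bound 3/4 is < 1 and informative.)

P[X ≥ 52] ≤ 3/4 ≈ 0.750.


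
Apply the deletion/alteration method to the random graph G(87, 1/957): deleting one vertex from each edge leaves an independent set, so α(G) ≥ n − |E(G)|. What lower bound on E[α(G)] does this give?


E[|E(G)|] = C(87, 2)·p = 3741 · (1/957) = 43/11.
E[α(G)] ≥ n − E[|E(G)|] = 87 − 43/11 = 914/11.
Numerically: ≈ 83.091.
(This is only a lower bound; the true E[α(G)] may be larger.)

E[α(G)] ≥ 914/11 ≈ 83.091.


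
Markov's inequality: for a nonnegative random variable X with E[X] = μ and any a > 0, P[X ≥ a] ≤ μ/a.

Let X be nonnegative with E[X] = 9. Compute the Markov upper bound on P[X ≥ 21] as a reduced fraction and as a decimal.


μ = E[X] = 9, a = 21.
Markov: P[X ≥ 21] ≤ μ/a = (9)/21 = 3/7.
Numerically: ≈ 0.4286.
(Since a = 21 > μ = 9.0000, the bound 3/7 is < 1 and informative.)

P[X ≥ 21] ≤ 3/7 ≈ 0.4286.


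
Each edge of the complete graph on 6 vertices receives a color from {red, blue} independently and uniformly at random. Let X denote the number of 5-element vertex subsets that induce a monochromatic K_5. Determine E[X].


Let X = Σ_S X_S over the C(6, 5) = 6 subsets S of size 5, where X_S = 1 if the K_5 on S is monochromatic.
For a fixed S, the K_5 on S has C(5, 2) = 10 edges. P[all 10 edges red] = (1/2)^10, and likewise for blue, so P[monochromatic] = 2·(1/2)^10 = 2^{1 − 10} = 1/512.
Summing: E[X] = C(6, 5) · 2^{1 − 10} = 6 · 1/512 = 3/256.
Numerically: E[X] ≈ 0.011719.

E[X] = C(6,5)·2^(1−C(5,2)) = 3/256 ≈ 0.011719.


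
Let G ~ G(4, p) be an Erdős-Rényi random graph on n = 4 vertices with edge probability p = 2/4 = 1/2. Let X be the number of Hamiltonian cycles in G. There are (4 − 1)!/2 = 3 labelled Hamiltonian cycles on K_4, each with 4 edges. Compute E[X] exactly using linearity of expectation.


K_4 has (4 − 1)!/2 = 3 labelled Hamiltonian cycles.
For each such Hamiltonian cycle H, let X_H = 1 if all 4 edges of H are present in G. Then P[X_H = 1] = p^{4} = (1/2)^{4} = 1/16.
By linearity of expectation: E[X] = Σ_H E[X_H] = 3 · p^{4} = 3 · 1/16 = 3/16.
Numerically: E[X] ≈ 0.1875.

E[X] = 3 · (1/2)^{4} = 3/16 ≈ 0.1875.


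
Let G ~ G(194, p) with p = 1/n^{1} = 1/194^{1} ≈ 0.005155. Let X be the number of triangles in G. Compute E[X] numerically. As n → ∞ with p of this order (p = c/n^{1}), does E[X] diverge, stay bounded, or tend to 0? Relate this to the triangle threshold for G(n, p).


Number of potential triangles: C(194, 3) = 1198144.
Each occurs with probability p³ ≈ (0.005155)³ ≈ 1.369603e-07.
By linearity: E[X] = C(194, 3)·p³ ≈ 1198144 · 1.369603e-07 ≈ 0.1641.
Here α = 1, so p = 1/n is exactly at the triangle threshold p ~ 1/n. Asymptotically E[X] → c³/6 = 1³/6 = 1/6 ≈ 0.1667, a bounded constant. In this regime the triangle count is asymptotically Poisson(c³/6).

E[X] ≈ 0.1641; in regime p = Θ(1/n^{1}) E[X] stays bounded (at the triangle threshold p ~ 1/n).


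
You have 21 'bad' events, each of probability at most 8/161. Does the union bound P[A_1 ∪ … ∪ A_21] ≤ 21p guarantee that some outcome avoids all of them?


Union bound: P[∪_{i=1}^{21} A_i] ≤ Σ_i P[A_i] ≤ 21·p = 21·(8/161) = 24/23.
Numerically: 24/23 ≈ 1.0434783.
Is 24/23 < 1? NO.
Since the bound 24/23 is ≥ 1, the union bound is uninformative here; it does NOT by itself certify existence.

21·p = 24/23 ≈ 1.0434783; existence NOT certified by the union bound.


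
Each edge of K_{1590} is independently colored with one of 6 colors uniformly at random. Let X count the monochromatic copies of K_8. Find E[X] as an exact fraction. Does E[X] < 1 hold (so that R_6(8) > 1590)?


E[X] = C(1590, 8) · 6^{1 − 28} = 995397314198933813310 · 6^{−27} = 995397314198933813310/1023490369077469249536.
As a reduced fraction: E[X] = 55299850788829656295/56860576059859402752 ≈ 0.9725517.
Is E[X] < 1? YES.
Since E[X] < 1, there exists a 6-coloring of K_{1590} with no monochromatic K_8; hence R_6(8) > 1590.

E[X] = 55299850788829656295/56860576059859402752 ≈ 0.9725517; E[X] < 1, so R_6(8) > 1590.


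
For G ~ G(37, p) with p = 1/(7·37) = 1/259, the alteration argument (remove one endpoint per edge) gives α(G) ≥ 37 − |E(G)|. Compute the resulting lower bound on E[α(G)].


E[|E(G)|] = C(37, 2)·p = 666 · (1/259) = 18/7.
E[α(G)] ≥ n − E[|E(G)|] = 37 − 18/7 = 241/7.
Numerically: ≈ 34.428571.
(This is only a lower bound; the true E[α(G)] may be larger.)

E[α(G)] ≥ 241/7 ≈ 34.428571.


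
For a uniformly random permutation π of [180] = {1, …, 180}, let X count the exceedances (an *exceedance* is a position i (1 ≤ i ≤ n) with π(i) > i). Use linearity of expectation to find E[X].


Write X = Σ_{i=1}^{180} X_i, where X_i = 1_{π(i) > i}.
For each fixed i, π(i) is uniform over {1, …, 180} (marginal of a uniform permutation), so P[π(i) > i] = (n − i)/n. Summing: Σ_{i=1}^{180} (n − i)/n = (0 + 1 + … + 179)/180 = 180(180 − 1)/(2·180) = (180 − 1)/2.
Hence E[X] = Σ_{i=1}^{180} (180 − i)/180 = 179/2 ≈ 89.50000.

E[X] = 179/2 = 89.50000.


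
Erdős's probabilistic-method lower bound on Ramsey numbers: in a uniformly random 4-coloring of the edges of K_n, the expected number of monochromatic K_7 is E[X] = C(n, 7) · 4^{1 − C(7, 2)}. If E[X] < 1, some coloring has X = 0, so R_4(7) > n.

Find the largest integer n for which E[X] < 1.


We need C(n, 7) · 4^{1 − 21} < 1, i.e. C(n, 7) < 4^{21 − 1} = 1099511627776.
Check values of n near the boundary:
  n = 179: C(179, 7) = 1037437234460; 1037437234460 < 1099511627776? YES
  n = 180: C(180, 7) = 1079414463600; 1079414463600 < 1099511627776? YES
  n = 181: C(181, 7) = 1122839183400; 1122839183400 < 1099511627776? NO
  n = 182: C(182, 7) = 1167752750736; 1167752750736 < 1099511627776? NO
  n = 183: C(183, 7) = 1214197462413; 1214197462413 < 1099511627776? NO
The largest n with C(n, 7) < 1099511627776 is n = 180 (where E[X] = 67463403975/68719476736 ≈ 0.981722). Hence R_4(7) > 180, i.e. R_4(7) ≥ 181.

Largest n = 180; hence R_4(7) > 180.


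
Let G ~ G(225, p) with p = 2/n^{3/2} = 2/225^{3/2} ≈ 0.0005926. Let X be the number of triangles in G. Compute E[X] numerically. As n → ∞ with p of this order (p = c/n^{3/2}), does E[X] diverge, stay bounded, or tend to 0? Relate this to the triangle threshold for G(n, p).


Number of potential triangles: C(225, 3) = 1873200.
Each occurs with probability p³ ≈ (0.0005926)³ ≈ 2.080984e-10.
By linearity: E[X] = C(225, 3)·p³ ≈ 1873200 · 2.080984e-10 ≈ 0.0004.
Since α = 3/2 > 1, p = c/n^{3/2} = o(1/n) is below the triangle threshold p ~ 1/n. Asymptotically E[X] ~ (c³/6)·n^{3(1−α)} = (2³/6)·n^{-1.5} → 0, so by Markov's inequality G has no triangles w.h.p.

E[X] ≈ 0.0004; in regime p = Θ(1/n^{3/2}) E[X] tends to 0 (below the triangle threshold p ~ 1/n).


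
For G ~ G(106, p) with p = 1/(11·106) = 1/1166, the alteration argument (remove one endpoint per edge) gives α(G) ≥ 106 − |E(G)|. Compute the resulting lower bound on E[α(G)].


E[|E(G)|] = C(106, 2)·p = 5565 · (1/1166) = 105/22.
E[α(G)] ≥ n − E[|E(G)|] = 106 − 105/22 = 2227/22.
Numerically: ≈ 101.227273.
(This is only a lower bound; the true E[α(G)] may be larger.)

E[α(G)] ≥ 2227/22 ≈ 101.227273.


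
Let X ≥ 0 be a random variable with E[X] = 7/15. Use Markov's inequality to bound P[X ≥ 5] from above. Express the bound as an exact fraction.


μ = E[X] = 7/15, a = 5.
Markov: P[X ≥ 5] ≤ μ/a = (7/15)/5 = 7/75.
Numerically: ≈ 0.093333.
(Since a = 5 > μ = 0.466667, the bound 7/75 is < 1 and informative.)

P[X ≥ 5] ≤ 7/75 ≈ 0.093333.


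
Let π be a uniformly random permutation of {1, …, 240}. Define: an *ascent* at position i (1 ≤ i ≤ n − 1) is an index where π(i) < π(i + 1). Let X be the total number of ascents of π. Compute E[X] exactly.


Write X = Σ X_I over i = 1, …, 239, with X_I the indicator of one ascent.
There are 239 indicators.
For each fixed i, the pair (π(i), π(i+1)) is a uniformly random ordered pair of distinct values from {1, …, 240}; by symmetry P[π(i) < π(i+1)] = 1/2.
By linearity: E[X] = 239 · (1/2) = (240 − 1) · (1/2) = 239/2 ≈ 119.500.

E[X] = 239/2 = 119.500.


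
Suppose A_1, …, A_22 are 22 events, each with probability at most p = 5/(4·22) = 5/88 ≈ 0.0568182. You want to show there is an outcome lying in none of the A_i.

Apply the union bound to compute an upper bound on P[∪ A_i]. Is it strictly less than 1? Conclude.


Union bound: P[∪_{i=1}^{22} A_i] ≤ Σ_i P[A_i] ≤ 22·p = 22·(5/88) = 5/4.
Numerically: 5/4 ≈ 1.2500000.
Is 5/4 < 1? NO.
Since the bound 5/4 is ≥ 1, the union bound is uninformative here; it does NOT by itself certify existence.

22·p = 5/4 ≈ 1.2500000; existence NOT certified by the union bound.


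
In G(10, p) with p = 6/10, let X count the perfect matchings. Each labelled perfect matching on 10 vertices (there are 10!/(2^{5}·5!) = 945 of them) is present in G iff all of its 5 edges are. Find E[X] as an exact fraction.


K_10 has 10!/(2^{5}·5!) = 945 labelled perfect matchings.
For each such perfect matching H, let X_H = 1 if all 5 edges of H are present in G. Then P[X_H = 1] = p^{5} = (3/5)^{5} = 243/3125.
By linearity of expectation: E[X] = Σ_H E[X_H] = 945 · p^{5} = 945 · 243/3125 = 45927/625.
Numerically: E[X] ≈ 73.5.

E[X] = 945 · (3/5)^{5} = 45927/625 ≈ 73.5.


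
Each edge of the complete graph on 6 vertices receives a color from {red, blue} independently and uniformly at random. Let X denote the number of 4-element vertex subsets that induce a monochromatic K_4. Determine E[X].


Let X = Σ_S X_S over the C(6, 4) = 15 subsets S of size 4, where X_S = 1 if the K_4 on S is monochromatic.
For a fixed S, the K_4 on S has C(4, 2) = 6 edges. P[all 6 edges red] = (1/2)^6, and likewise for blue, so P[monochromatic] = 2·(1/2)^6 = 2^{1 − 6} = 1/32.
By linearity of expectation: E[X] = C(6, 4) · 2^{1 − 6} = 15 · 1/32 = 15/32.
Numerically: E[X] ≈ 0.46875.

E[X] = C(6,4)·2^(1−C(4,2)) = 15/32 ≈ 0.46875.


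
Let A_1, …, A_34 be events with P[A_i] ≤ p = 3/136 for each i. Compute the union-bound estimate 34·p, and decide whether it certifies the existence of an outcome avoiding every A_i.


Union bound: P[∪_{i=1}^{34} A_i] ≤ Σ_i P[A_i] ≤ 34·p = 34·(3/136) = 3/4.
Numerically: 3/4 ≈ 0.75000.
Is 3/4 < 1? YES.
Since P[∪ A_i] ≤ 3/4 < 1, the complement has P[∩ A_i^c] ≥ 1 − 3/4 = 1/4 > 0, so some outcome avoids every A_i.

34·p = 3/4 ≈ 0.75000; existence CERTIFIED by the union bound.


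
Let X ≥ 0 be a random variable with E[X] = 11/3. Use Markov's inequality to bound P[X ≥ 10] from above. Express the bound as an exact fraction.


μ = E[X] = 11/3, a = 10.
Markov: P[X ≥ 10] ≤ μ/a = (11/3)/10 = 11/30.
Numerically: ≈ 0.367.
(Since a = 10 > μ = 3.667, the bound 11/30 is < 1 and informative.)

P[X ≥ 10] ≤ 11/30 ≈ 0.367.


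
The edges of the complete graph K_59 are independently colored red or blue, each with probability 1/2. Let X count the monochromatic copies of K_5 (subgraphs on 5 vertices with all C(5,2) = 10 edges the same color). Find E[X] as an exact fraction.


Let X = Σ_S X_S over the C(59, 5) = 5006386 subsets S of size 5, where X_S = 1 if the K_5 on S is monochromatic.
For a fixed S, the K_5 on S has C(5, 2) = 10 edges. P[all 10 edges red] = (1/2)^10, and likewise for blue, so P[monochromatic] = 2·(1/2)^10 = 2^{1 − 10} = 1/512.
Summing: E[X] = C(59, 5) · 2^{1 − 10} = 5006386 · 1/512 = 2503193/256.
Numerically: E[X] ≈ 9778.0977.

E[X] = C(59,5)·2^(1−C(5,2)) = 2503193/256 ≈ 9778.0977.


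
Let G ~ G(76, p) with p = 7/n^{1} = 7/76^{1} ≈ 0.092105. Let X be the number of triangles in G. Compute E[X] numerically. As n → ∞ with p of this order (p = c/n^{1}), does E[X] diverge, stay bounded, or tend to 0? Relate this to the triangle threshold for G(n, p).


Number of potential triangles: C(76, 3) = 70300.
Each occurs with probability p³ ≈ (0.092105)³ ≈ 7.8136390e-04.
By linearity: E[X] = C(76, 3)·p³ ≈ 70300 · 7.8136390e-04 ≈ 54.92988.
Here α = 1, so p = 7/n is exactly at the triangle threshold p ~ 1/n. Asymptotically E[X] → c³/6 = 7³/6 = 343/6 ≈ 57.16667, a bounded constant. In this regime the triangle count is asymptotically Poisson(c³/6).

E[X] ≈ 54.92988; in regime p = Θ(1/n^{1}) E[X] stays bounded (at the triangle threshold p ~ 1/n).


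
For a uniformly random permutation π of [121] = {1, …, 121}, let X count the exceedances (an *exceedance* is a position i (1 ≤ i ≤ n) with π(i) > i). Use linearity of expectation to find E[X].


Write X = Σ_{i=1}^{121} X_i, where X_i = 1_{π(i) > i}.
For each fixed i, π(i) is uniform over {1, …, 121} (marginal of a uniform permutation), so P[π(i) > i] = (n − i)/n. Summing: Σ_{i=1}^{121} (n − i)/n = (0 + 1 + … + 120)/121 = 121(121 − 1)/(2·121) = (121 − 1)/2.
Hence E[X] = Σ_{i=1}^{121} (121 − i)/121 = 60 ≈ 60.0000.

E[X] = 60 = 60.0000.


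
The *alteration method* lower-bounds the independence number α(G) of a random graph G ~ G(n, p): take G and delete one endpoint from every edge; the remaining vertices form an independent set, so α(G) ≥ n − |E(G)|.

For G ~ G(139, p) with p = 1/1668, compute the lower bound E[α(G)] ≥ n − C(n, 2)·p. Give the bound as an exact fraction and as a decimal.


E[|E(G)|] = C(139, 2)·p = 9591 · (1/1668) = 23/4.
E[α(G)] ≥ n − E[|E(G)|] = 139 − 23/4 = 533/4.
Numerically: ≈ 133.250.
(This is only a lower bound; the true E[α(G)] may be larger.)

E[α(G)] ≥ 533/4 ≈ 133.250.


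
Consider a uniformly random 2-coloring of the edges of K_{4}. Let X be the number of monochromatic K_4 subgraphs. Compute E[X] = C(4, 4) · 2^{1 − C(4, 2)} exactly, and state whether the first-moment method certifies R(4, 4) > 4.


E[X] = C(4, 4) · 2^{1 − 6} = 1 · 2^{−5} = 1/32.
As a reduced fraction: E[X] = 1/32 ≈ 0.0312500.
Is E[X] < 1? YES.
Since E[X] < 1, there exists a 2-coloring of K_{4} with no monochromatic K_4; hence R(4, 4) > 4.

E[X] = 1/32 ≈ 0.0312500; E[X] < 1, so R(4, 4) > 4.


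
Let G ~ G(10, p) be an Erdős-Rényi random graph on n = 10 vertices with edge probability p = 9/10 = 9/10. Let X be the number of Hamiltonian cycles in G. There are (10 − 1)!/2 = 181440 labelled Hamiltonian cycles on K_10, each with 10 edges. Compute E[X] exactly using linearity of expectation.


K_10 has (10 − 1)!/2 = 181440 labelled Hamiltonian cycles.
For each such Hamiltonian cycle H, let X_H = 1 if all 10 edges of H are present in G. Then P[X_H = 1] = p^{10} = (9/10)^{10} = 3486784401/10000000000.
By linearity: E[X] = Σ_H E[X_H] = 181440 · p^{10} = 181440 · 3486784401/10000000000 = 1977006755367/31250000.
Numerically: E[X] ≈ 63264.

E[X] = 181440 · (9/10)^{10} = 1977006755367/31250000 ≈ 63264.


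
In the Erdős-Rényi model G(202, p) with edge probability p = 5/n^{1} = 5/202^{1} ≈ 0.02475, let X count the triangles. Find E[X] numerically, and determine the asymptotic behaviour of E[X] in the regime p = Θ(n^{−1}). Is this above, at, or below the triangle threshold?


Number of potential triangles: C(202, 3) = 1353400.
Each occurs with probability p³ ≈ (0.02475)³ ≈ 1.516547e-05.
By linearity: E[X] = C(202, 3)·p³ ≈ 1353400 · 1.516547e-05 ≈ 20.5249.
Here α = 1, so p = 5/n is exactly at the triangle threshold p ~ 1/n. Asymptotically E[X] → c³/6 = 5³/6 = 125/6 ≈ 20.8333, a bounded constant. In this regime the triangle count is asymptotically Poisson(c³/6).

E[X] ≈ 20.5249; in regime p = Θ(1/n^{1}) E[X] stays bounded (at the triangle threshold p ~ 1/n).


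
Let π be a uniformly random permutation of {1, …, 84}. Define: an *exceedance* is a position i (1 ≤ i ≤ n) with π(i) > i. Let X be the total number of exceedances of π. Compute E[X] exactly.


Write X = Σ_{i=1}^{84} X_i, where X_i = 1_{π(i) > i}.
For each fixed i, π(i) is uniform over {1, …, 84} (marginal of a uniform permutation), so P[π(i) > i] = (n − i)/n. Summing: Σ_{i=1}^{84} (n − i)/n = (0 + 1 + … + 83)/84 = 84(84 − 1)/(2·84) = (84 − 1)/2.
Hence E[X] = Σ_{i=1}^{84} (84 − i)/84 = 83/2 ≈ 41.50000.

E[X] = 83/2 = 41.50000.


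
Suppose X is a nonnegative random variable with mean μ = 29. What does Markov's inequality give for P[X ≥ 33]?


μ = E[X] = 29, a = 33.
Markov: P[X ≥ 33] ≤ μ/a = (29)/33 = 29/33.
Numerically: ≈ 0.878788.
(Since a = 33 > μ = 29.000000, the bound 29/33 is < 1 and informative.)

P[X ≥ 33] ≤ 29/33 ≈ 0.878788.


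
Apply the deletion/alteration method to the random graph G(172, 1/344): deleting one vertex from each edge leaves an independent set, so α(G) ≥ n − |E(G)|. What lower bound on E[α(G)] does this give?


E[|E(G)|] = C(172, 2)·p = 14706 · (1/344) = 171/4.
E[α(G)] ≥ n − E[|E(G)|] = 172 − 171/4 = 517/4.
Numerically: ≈ 129.250000.
(This is only a lower bound; the true E[α(G)] may be larger.)

E[α(G)] ≥ 517/4 ≈ 129.250000.


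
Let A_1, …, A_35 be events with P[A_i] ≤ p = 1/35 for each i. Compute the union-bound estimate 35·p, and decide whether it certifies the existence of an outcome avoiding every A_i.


Union bound: P[∪_{i=1}^{35} A_i] ≤ Σ_i P[A_i] ≤ 35·p = 35·(1/35) = 1.
Numerically: 1 ≈ 1.000000.
Is 1 < 1? NO.
Since the bound 1 is ≥ 1, the union bound is uninformative here; it does NOT by itself certify existence.

35·p = 1 ≈ 1.000000; existence NOT certified by the union bound.


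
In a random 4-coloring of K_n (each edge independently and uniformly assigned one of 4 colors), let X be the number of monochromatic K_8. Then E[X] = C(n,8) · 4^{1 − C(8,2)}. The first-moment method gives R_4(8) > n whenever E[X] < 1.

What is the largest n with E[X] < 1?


We need C(n, 8) · 4^{1 − 28} < 1, i.e. C(n, 8) < 4^{28 − 1} = 18014398509481984.
Check values of n near the boundary:
  n = 405: C(405, 8) = 16745853821188050; 16745853821188050 < 18014398509481984? YES
  n = 406: C(406, 8) = 17082453897995850; 17082453897995850 < 18014398509481984? YES
  n = 407: C(407, 8) = 17424959239309050; 17424959239309050 < 18014398509481984? YES
  n = 408: C(408, 8) = 17773458424095231; 17773458424095231 < 18014398509481984? YES
  n = 409: C(409, 8) = 18128041135797879; 18128041135797879 < 18014398509481984? NO
  n = 410: C(410, 8) = 18488798173326195; 18488798173326195 < 18014398509481984? NO
The largest n with C(n, 8) < 18014398509481984 is n = 408 (where E[X] = 17773458424095231/18014398509481984 ≈ 0.98663). Hence R_4(8) > 408, i.e. R_4(8) ≥ 409.

Largest n = 408; hence R_4(8) > 408.


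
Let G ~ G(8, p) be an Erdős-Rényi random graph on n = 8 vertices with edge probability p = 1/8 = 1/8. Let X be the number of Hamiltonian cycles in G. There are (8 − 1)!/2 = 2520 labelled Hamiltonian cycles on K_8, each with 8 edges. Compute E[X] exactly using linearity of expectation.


K_8 has (8 − 1)!/2 = 2520 labelled Hamiltonian cycles.
For each such Hamiltonian cycle H, let X_H = 1 if all 8 edges of H are present in G. Then P[X_H = 1] = p^{8} = (1/8)^{8} = 1/16777216.
By linearity of expectation: E[X] = Σ_H E[X_H] = 2520 · p^{8} = 2520 · 1/16777216 = 315/2097152.
Numerically: E[X] ≈ 0.000150204.

E[X] = 2520 · (1/8)^{8} = 315/2097152 ≈ 0.000150204.


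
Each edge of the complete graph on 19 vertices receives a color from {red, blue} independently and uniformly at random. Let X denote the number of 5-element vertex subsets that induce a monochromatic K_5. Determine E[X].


Let X = Σ_S X_S over the C(19, 5) = 11628 subsets S of size 5, where X_S = 1 if the K_5 on S is monochromatic.
For a fixed S, the K_5 on S has C(5, 2) = 10 edges. P[all 10 edges red] = (1/2)^10, and likewise for blue, so P[monochromatic] = 2·(1/2)^10 = 2^{1 − 10} = 1/512.
By linearity of expectation: E[X] = C(19, 5) · 2^{1 − 10} = 11628 · 1/512 = 2907/128.
Numerically: E[X] ≈ 22.710938.

E[X] = C(19,5)·2^(1−C(5,2)) = 2907/128 ≈ 22.710938.


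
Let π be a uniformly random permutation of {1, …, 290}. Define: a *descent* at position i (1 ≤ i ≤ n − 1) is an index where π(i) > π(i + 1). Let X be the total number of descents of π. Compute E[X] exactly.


Write X = Σ X_I over i = 1, …, 289, with X_I the indicator of one descent.
There are 289 indicators.
For each fixed i, the pair (π(i), π(i+1)) is a uniformly random ordered pair of distinct values from {1, …, 290}; by symmetry P[π(i) > π(i+1)] = 1/2.
By linearity: E[X] = 289 · (1/2) = (290 − 1) · (1/2) = 289/2 ≈ 144.50000.

E[X] = 289/2 = 144.50000.


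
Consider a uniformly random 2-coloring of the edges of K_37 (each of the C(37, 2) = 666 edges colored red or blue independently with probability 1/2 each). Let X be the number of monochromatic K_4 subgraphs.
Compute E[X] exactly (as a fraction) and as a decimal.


Let X = Σ_S X_S over the C(37, 4) = 66045 subsets S of size 4, where X_S = 1 if the K_4 on S is monochromatic.
For a fixed S, the K_4 on S has C(4, 2) = 6 edges. P[all 6 edges red] = (1/2)^6, and likewise for blue, so P[monochromatic] = 2·(1/2)^6 = 2^{1 − 6} = 1/32.
By linearity of expectation: E[X] = C(37, 4) · 2^{1 − 6} = 66045 · 1/32 = 66045/32.
Numerically: E[X] ≈ 2063.906250.

E[X] = C(37,4)·2^(1−C(4,2)) = 66045/32 ≈ 2063.906250.


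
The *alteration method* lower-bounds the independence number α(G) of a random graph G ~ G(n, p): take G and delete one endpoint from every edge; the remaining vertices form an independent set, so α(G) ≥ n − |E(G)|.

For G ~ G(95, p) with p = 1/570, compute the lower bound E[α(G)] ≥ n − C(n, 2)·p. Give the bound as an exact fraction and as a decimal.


E[|E(G)|] = C(95, 2)·p = 4465 · (1/570) = 47/6.
E[α(G)] ≥ n − E[|E(G)|] = 95 − 47/6 = 523/6.
Numerically: ≈ 87.1667.
(This is only a lower bound; the true E[α(G)] may be larger.)

E[α(G)] ≥ 523/6 ≈ 87.1667.


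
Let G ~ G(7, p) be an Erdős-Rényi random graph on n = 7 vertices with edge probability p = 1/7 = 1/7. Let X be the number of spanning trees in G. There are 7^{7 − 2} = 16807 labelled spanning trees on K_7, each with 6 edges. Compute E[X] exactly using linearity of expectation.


K_7 has 7^{7 − 2} = 16807 labelled spanning trees.
For each such spanning tree H, let X_H = 1 if all 6 edges of H are present in G. Then P[X_H = 1] = p^{6} = (1/7)^{6} = 1/117649.
By linearity of expectation: E[X] = Σ_H E[X_H] = 16807 · p^{6} = 16807 · 1/117649 = 1/7.
Numerically: E[X] ≈ 0.1429.

E[X] = 16807 · (1/7)^{6} = 1/7 ≈ 0.1429.


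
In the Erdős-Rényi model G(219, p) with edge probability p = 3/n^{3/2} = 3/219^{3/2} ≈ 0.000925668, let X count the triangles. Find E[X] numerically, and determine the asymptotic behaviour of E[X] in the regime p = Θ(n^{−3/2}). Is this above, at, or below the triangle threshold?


Number of potential triangles: C(219, 3) = 1726669.
Each occurs with probability p³ ≈ (0.000925668)³ ≈ 7.93168115e-10.
By linearity: E[X] = C(219, 3)·p³ ≈ 1726669 · 7.93168115e-10 ≈ 0.001370.
Since α = 3/2 > 1, p = c/n^{3/2} = o(1/n) is below the triangle threshold p ~ 1/n. Asymptotically E[X] ~ (c³/6)·n^{3(1−α)} = (3³/6)·n^{-1.5} → 0, so by Markov's inequality G has no triangles w.h.p.

E[X] ≈ 0.001370; in regime p = Θ(1/n^{3/2}) E[X] tends to 0 (below the triangle threshold p ~ 1/n).


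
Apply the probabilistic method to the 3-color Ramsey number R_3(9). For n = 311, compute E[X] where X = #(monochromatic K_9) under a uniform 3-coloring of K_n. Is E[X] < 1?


E[X] = C(311, 9) · 3^{1 − 36} = 66733530156060130 · 3^{−35} = 66733530156060130/50031545098999707.
As a reduced fraction: E[X] = 66733530156060130/50031545098999707 ≈ 1.33383.
Is E[X] < 1? NO.
Since E[X] ≥ 1, the first-moment bound is inconclusive at n = 311; it does NOT by itself certify R_3(9) > 311.

E[X] = 66733530156060130/50031545098999707 ≈ 1.33383; E[X] ≥ 1; first-moment method inconclusive here.


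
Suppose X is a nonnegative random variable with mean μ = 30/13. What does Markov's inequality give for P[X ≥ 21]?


μ = E[X] = 30/13, a = 21.
Markov: P[X ≥ 21] ≤ μ/a = (30/13)/21 = 10/91.
Numerically: ≈ 0.110.
(Since a = 21 > μ = 2.308, the bound 10/91 is < 1 and informative.)

P[X ≥ 21] ≤ 10/91 ≈ 0.110.


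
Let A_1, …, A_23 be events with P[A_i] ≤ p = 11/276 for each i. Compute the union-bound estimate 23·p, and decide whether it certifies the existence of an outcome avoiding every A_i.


Union bound: P[∪_{i=1}^{23} A_i] ≤ Σ_i P[A_i] ≤ 23·p = 23·(11/276) = 11/12.
Numerically: 11/12 ≈ 0.916667.
Is 11/12 < 1? YES.
Since P[∪ A_i] ≤ 11/12 < 1, the complement has P[∩ A_i^c] ≥ 1 − 11/12 = 1/12 > 0, so some outcome avoids every A_i.

23·p = 11/12 ≈ 0.916667; existence CERTIFIED by the union bound.


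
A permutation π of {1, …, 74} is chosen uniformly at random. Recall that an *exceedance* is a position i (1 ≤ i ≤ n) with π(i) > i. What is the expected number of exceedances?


Write X = Σ_{i=1}^{74} X_i, where X_i = 1_{π(i) > i}.
For each fixed i, π(i) is uniform over {1, …, 74} (marginal of a uniform permutation), so P[π(i) > i] = (n − i)/n. Summing: Σ_{i=1}^{74} (n − i)/n = (0 + 1 + … + 73)/74 = 74(74 − 1)/(2·74) = (74 − 1)/2.
Hence E[X] = Σ_{i=1}^{74} (74 − i)/74 = 73/2 ≈ 36.50000.

E[X] = 73/2 = 36.50000.


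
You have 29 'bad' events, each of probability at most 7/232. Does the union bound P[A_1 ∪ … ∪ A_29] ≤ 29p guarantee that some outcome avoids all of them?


Union bound: P[∪_{i=1}^{29} A_i] ≤ Σ_i P[A_i] ≤ 29·p = 29·(7/232) = 7/8.
Numerically: 7/8 ≈ 0.8750.
Is 7/8 < 1? YES.
Since P[∪ A_i] ≤ 7/8 < 1, the complement has P[∩ A_i^c] ≥ 1 − 7/8 = 1/8 > 0, so some outcome avoids every A_i.

29·p = 7/8 ≈ 0.8750; existence CERTIFIED by the union bound.


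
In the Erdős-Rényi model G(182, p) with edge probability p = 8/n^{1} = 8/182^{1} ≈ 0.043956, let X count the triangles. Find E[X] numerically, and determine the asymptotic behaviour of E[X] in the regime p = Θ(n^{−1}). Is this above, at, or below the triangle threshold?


Number of potential triangles: C(182, 3) = 988260.
Each occurs with probability p³ ≈ (0.043956)³ ≈ 8.4928958e-05.
By linearity: E[X] = C(182, 3)·p³ ≈ 988260 · 8.4928958e-05 ≈ 83.93189.
Here α = 1, so p = 8/n is exactly at the triangle threshold p ~ 1/n. Asymptotically E[X] → c³/6 = 8³/6 = 256/3 ≈ 85.33333, a bounded constant. In this regime the triangle count is asymptotically Poisson(c³/6).

E[X] ≈ 83.93189; in regime p = Θ(1/n^{1}) E[X] stays bounded (at the triangle threshold p ~ 1/n).


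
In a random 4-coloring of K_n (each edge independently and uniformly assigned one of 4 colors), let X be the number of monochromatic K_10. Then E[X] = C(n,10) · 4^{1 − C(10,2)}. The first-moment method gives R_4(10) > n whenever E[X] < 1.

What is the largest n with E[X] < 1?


We need C(n, 10) · 4^{1 − 45} < 1, i.e. C(n, 10) < 4^{45 − 1} = 309485009821345068724781056.
Check values of n near the boundary:
  n = 2020: C(2020, 10) = 304832018578739931133653656; 304832018578739931133653656 < 309485009821345068724781056? YES
  n = 2021: C(2021, 10) = 306347841644770462864800616; 306347841644770462864800616 < 309485009821345068724781056? YES
  n = 2022: C(2022, 10) = 307870445231474093395937796; 307870445231474093395937796 < 309485009821345068724781056? YES
  n = 2023: C(2023, 10) = 309399856285778485315440716; 309399856285778485315440716 < 309485009821345068724781056? YES
  n = 2024: C(2024, 10) = 310936101848269937576192656; 310936101848269937576192656 < 309485009821345068724781056? NO
  n = 2025: C(2025, 10) = 312479209053472269772600560; 312479209053472269772600560 < 309485009821345068724781056? NO
The largest n with C(n, 10) < 309485009821345068724781056 is n = 2023 (where E[X] = 77349964071444621328860179/77371252455336267181195264 ≈ 0.99972). Hence R_4(10) > 2023, i.e. R_4(10) ≥ 2024.

Largest n = 2023; hence R_4(10) > 2023.


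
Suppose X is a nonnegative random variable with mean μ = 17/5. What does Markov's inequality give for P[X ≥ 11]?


μ = E[X] = 17/5, a = 11.
Markov: P[X ≥ 11] ≤ μ/a = (17/5)/11 = 17/55.
Numerically: ≈ 0.30909.
(Since a = 11 > μ = 3.40000, the bound 17/55 is < 1 and informative.)

P[X ≥ 11] ≤ 17/55 ≈ 0.30909.


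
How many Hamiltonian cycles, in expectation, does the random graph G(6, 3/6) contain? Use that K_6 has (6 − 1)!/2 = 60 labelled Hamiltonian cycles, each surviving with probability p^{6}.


K_6 has (6 − 1)!/2 = 60 labelled Hamiltonian cycles.
For each such Hamiltonian cycle H, let X_H = 1 if all 6 edges of H are present in G. Then P[X_H = 1] = p^{6} = (1/2)^{6} = 1/64.
By linearity: E[X] = Σ_H E[X_H] = 60 · p^{6} = 60 · 1/64 = 15/16.
Numerically: E[X] ≈ 0.9375.

E[X] = 60 · (1/2)^{6} = 15/16 ≈ 0.9375.


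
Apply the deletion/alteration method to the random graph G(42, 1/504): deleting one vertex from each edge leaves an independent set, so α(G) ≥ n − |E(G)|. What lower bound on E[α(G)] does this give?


E[|E(G)|] = C(42, 2)·p = 861 · (1/504) = 41/24.
E[α(G)] ≥ n − E[|E(G)|] = 42 − 41/24 = 967/24.
Numerically: ≈ 40.29167.
(This is only a lower bound; the true E[α(G)] may be larger.)

E[α(G)] ≥ 967/24 ≈ 40.29167.


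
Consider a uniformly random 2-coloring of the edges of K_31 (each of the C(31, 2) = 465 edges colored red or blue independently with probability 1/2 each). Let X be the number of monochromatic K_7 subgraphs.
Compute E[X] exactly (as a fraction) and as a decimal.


Let X = Σ_S X_S over the C(31, 7) = 2629575 subsets S of size 7, where X_S = 1 if the K_7 on S is monochromatic.
For a fixed S, the K_7 on S has C(7, 2) = 21 edges. P[all 21 edges red] = (1/2)^21, and likewise for blue, so P[monochromatic] = 2·(1/2)^21 = 2^{1 − 21} = 1/1048576.
Summing: E[X] = C(31, 7) · 2^{1 − 21} = 2629575 · 1/1048576 = 2629575/1048576.
Numerically: E[X] ≈ 2.50776.

E[X] = C(31,7)·2^(1−C(7,2)) = 2629575/1048576 ≈ 2.50776.


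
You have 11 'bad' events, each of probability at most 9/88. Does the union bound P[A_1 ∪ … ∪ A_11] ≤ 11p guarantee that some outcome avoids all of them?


Union bound: P[∪_{i=1}^{11} A_i] ≤ Σ_i P[A_i] ≤ 11·p = 11·(9/88) = 9/8.
Numerically: 9/8 ≈ 1.1250.
Is 9/8 < 1? NO.
Since the bound 9/8 is ≥ 1, the union bound is uninformative here; it does NOT by itself certify existence.

11·p = 9/8 ≈ 1.1250; existence NOT certified by the union bound.


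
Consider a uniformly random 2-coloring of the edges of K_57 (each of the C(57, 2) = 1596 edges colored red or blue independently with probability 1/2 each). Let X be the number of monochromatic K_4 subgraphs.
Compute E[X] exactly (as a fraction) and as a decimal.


Let X = Σ_S X_S over the C(57, 4) = 395010 subsets S of size 4, where X_S = 1 if the K_4 on S is monochromatic.
For a fixed S, the K_4 on S has C(4, 2) = 6 edges. P[all 6 edges red] = (1/2)^6, and likewise for blue, so P[monochromatic] = 2·(1/2)^6 = 2^{1 − 6} = 1/32.
By linearity of expectation: E[X] = C(57, 4) · 2^{1 − 6} = 395010 · 1/32 = 197505/16.
Numerically: E[X] ≈ 12344.062.

E[X] = C(57,4)·2^(1−C(4,2)) = 197505/16 ≈ 12344.062.


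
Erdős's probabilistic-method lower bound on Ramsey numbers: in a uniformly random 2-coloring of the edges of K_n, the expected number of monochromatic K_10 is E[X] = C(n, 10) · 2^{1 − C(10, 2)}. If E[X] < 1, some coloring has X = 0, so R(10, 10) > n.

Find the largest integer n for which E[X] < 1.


We need C(n, 10) · 2^{1 − 45} < 1, i.e. C(n, 10) < 2^{45 − 1} = 17592186044416.
Check values of n near the boundary:
  n = 94: C(94, 10) = 9041256841903; 9041256841903 < 17592186044416? YES
  n = 95: C(95, 10) = 10104934117421; 10104934117421 < 17592186044416? YES
  n = 96: C(96, 10) = 11279926456656; 11279926456656 < 17592186044416? YES
  n = 97: C(97, 10) = 12576469727536; 12576469727536 < 17592186044416? YES
  n = 98: C(98, 10) = 14005614014756; 14005614014756 < 17592186044416? YES
  n = 99: C(99, 10) = 15579278510796; 15579278510796 < 17592186044416? YES
  n = 100: C(100, 10) = 17310309456440; 17310309456440 < 17592186044416? YES
  n = 101: C(101, 10) = 19212541264840; 19212541264840 < 17592186044416? NO
  n = 102: C(102, 10) = 21300860967540; 21300860967540 < 17592186044416? NO
  n = 103: C(103, 10) = 23591276125340; 23591276125340 < 17592186044416? NO
The largest n with C(n, 10) < 17592186044416 is n = 100 (where E[X] = 2163788682055/2199023255552 ≈ 0.984). Hence R(10, 10) > 100, i.e. R(10, 10) ≥ 101.

Largest n = 100; hence R(10, 10) > 100.


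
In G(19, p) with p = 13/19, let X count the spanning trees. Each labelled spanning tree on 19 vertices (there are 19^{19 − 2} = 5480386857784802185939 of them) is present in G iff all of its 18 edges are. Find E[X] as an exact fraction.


K_19 has 19^{19 − 2} = 5480386857784802185939 labelled spanning trees.
For each such spanning tree H, let X_H = 1 if all 18 edges of H are present in G. Then P[X_H = 1] = p^{18} = (13/19)^{18} = 112455406951957393129/104127350297911241532841.
By linearity: E[X] = Σ_H E[X_H] = 5480386857784802185939 · p^{18} = 5480386857784802185939 · 112455406951957393129/104127350297911241532841 = 112455406951957393129/19.
Numerically: E[X] ≈ 5.92e+18.

E[X] = 5480386857784802185939 · (13/19)^{18} = 112455406951957393129/19 ≈ 5.92e+18.


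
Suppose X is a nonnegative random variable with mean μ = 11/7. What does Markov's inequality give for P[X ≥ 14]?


μ = E[X] = 11/7, a = 14.
Markov: P[X ≥ 14] ≤ μ/a = (11/7)/14 = 11/98.
Numerically: ≈ 0.112.
(Since a = 14 > μ = 1.571, the bound 11/98 is < 1 and informative.)

P[X ≥ 14] ≤ 11/98 ≈ 0.112.


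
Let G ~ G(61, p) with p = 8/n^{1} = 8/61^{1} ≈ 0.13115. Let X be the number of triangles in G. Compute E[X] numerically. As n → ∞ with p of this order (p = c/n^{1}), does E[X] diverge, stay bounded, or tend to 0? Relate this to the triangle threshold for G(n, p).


Number of potential triangles: C(61, 3) = 35990.
Each occurs with probability p³ ≈ (0.13115)³ ≈ 2.2556954e-03.
By linearity: E[X] = C(61, 3)·p³ ≈ 35990 · 2.2556954e-03 ≈ 81.18248.
Here α = 1, so p = 8/n is exactly at the triangle threshold p ~ 1/n. Asymptotically E[X] → c³/6 = 8³/6 = 256/3 ≈ 85.33333, a bounded constant. In this regime the triangle count is asymptotically Poisson(c³/6).

E[X] ≈ 81.18248; in regime p = Θ(1/n^{1}) E[X] stays bounded (at the triangle threshold p ~ 1/n).


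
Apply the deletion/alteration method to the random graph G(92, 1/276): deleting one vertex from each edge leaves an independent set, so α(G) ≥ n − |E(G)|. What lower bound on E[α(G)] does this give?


E[|E(G)|] = C(92, 2)·p = 4186 · (1/276) = 91/6.
E[α(G)] ≥ n − E[|E(G)|] = 92 − 91/6 = 461/6.
Numerically: ≈ 76.8333.
(This is only a lower bound; the true E[α(G)] may be larger.)

E[α(G)] ≥ 461/6 ≈ 76.8333.


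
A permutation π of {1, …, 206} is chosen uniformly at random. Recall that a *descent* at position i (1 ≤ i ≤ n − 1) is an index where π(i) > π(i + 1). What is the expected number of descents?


Write X = Σ X_I over i = 1, …, 205, with X_I the indicator of one descent.
There are 205 indicators.
For each fixed i, the pair (π(i), π(i+1)) is a uniformly random ordered pair of distinct values from {1, …, 206}; by symmetry P[π(i) > π(i+1)] = 1/2.
By linearity: E[X] = 205 · (1/2) = (206 − 1) · (1/2) = 205/2 ≈ 102.50000.

E[X] = 205/2 = 102.50000.


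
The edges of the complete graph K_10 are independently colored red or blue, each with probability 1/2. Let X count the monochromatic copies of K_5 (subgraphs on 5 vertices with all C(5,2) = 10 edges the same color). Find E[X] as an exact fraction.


Let X = Σ_S X_S over the C(10, 5) = 252 subsets S of size 5, where X_S = 1 if the K_5 on S is monochromatic.
For a fixed S, the K_5 on S has C(5, 2) = 10 edges. P[all 10 edges red] = (1/2)^10, and likewise for blue, so P[monochromatic] = 2·(1/2)^10 = 2^{1 − 10} = 1/512.
By linearity: E[X] = C(10, 5) · 2^{1 − 10} = 252 · 1/512 = 63/128.
Numerically: E[X] ≈ 0.492.

E[X] = C(10,5)·2^(1−C(5,2)) = 63/128 ≈ 0.492.


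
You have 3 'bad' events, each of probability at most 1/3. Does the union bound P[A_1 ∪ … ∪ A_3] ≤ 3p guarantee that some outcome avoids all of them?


Union bound: P[∪_{i=1}^{3} A_i] ≤ Σ_i P[A_i] ≤ 3·p = 3·(1/3) = 1.
Numerically: 1 ≈ 1.0000000.
Is 1 < 1? NO.
Since the bound 1 is ≥ 1, the union bound is uninformative here; it does NOT by itself certify existence.

3·p = 1 ≈ 1.0000000; existence NOT certified by the union bound.


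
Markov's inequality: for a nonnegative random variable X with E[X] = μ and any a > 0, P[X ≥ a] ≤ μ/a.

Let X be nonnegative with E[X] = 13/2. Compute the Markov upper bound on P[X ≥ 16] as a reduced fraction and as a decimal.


μ = E[X] = 13/2, a = 16.
Markov: P[X ≥ 16] ≤ μ/a = (13/2)/16 = 13/32.
Numerically: ≈ 0.40625.
(Since a = 16 > μ = 6.50000, the bound 13/32 is < 1 and informative.)

P[X ≥ 16] ≤ 13/32 ≈ 0.40625.


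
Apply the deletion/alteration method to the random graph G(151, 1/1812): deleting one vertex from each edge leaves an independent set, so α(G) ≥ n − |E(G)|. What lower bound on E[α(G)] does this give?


E[|E(G)|] = C(151, 2)·p = 11325 · (1/1812) = 25/4.
E[α(G)] ≥ n − E[|E(G)|] = 151 − 25/4 = 579/4.
Numerically: ≈ 144.75000.
(This is only a lower bound; the true E[α(G)] may be larger.)

E[α(G)] ≥ 579/4 ≈ 144.75000.


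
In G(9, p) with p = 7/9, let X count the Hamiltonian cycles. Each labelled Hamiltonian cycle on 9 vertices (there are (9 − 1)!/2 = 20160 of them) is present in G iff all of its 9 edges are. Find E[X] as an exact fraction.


K_9 has (9 − 1)!/2 = 20160 labelled Hamiltonian cycles.
For each such Hamiltonian cycle H, let X_H = 1 if all 9 edges of H are present in G. Then P[X_H = 1] = p^{9} = (7/9)^{9} = 40353607/387420489.
By linearity: E[X] = Σ_H E[X_H] = 20160 · p^{9} = 20160 · 40353607/387420489 = 90392079680/43046721.
Numerically: E[X] ≈ 2.1e+03.

E[X] = 20160 · (7/9)^{9} = 90392079680/43046721 ≈ 2.1e+03.


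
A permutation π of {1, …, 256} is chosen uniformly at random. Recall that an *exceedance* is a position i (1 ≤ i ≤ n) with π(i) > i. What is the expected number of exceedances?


Write X = Σ_{i=1}^{256} X_i, where X_i = 1_{π(i) > i}.
For each fixed i, π(i) is uniform over {1, …, 256} (marginal of a uniform permutation), so P[π(i) > i] = (n − i)/n. Summing: Σ_{i=1}^{256} (n − i)/n = (0 + 1 + … + 255)/256 = 256(256 − 1)/(2·256) = (256 − 1)/2.
Hence E[X] = Σ_{i=1}^{256} (256 − i)/256 = 255/2 ≈ 127.500000.

E[X] = 255/2 = 127.500000.
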